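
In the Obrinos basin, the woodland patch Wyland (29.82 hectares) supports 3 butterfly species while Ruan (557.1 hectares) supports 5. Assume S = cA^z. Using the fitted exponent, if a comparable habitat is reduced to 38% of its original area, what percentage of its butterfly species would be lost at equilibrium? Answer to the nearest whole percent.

16%

z = ln(5/3) / ln(557.1/29.82) = 0.5108 / 2.9276 = 0.1745
S_new/S_old = (A_new/A_old)^z = 0.38^0.1745 = exp(0.1745 × -0.9676) = 0.8447
Fraction lost = 1 − 0.8447 = 0.1553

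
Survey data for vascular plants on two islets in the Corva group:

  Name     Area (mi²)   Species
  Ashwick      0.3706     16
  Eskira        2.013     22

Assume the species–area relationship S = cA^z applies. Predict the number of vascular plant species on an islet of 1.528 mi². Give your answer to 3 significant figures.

z = ln(22/16) / ln(2.013/0.3706) = 0.3185 / 1.6923 = 0.1882
c = 16 / 0.3706^0.1882 = 16 / 0.8296 = 19.29
S₃ = 19.29 × 1.528^0.1882 = 19.29 × 1.083 ≈ 20.89

20.9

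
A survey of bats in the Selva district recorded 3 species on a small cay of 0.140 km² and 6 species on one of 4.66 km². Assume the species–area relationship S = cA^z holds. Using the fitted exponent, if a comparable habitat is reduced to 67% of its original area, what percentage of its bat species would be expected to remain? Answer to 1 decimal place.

z = ln(6/3) / ln(4.66/0.14) = 0.6931 / 3.5051 = 0.1978
S_new/S_old = (A_new/A_old)^z = 0.67^0.1978 = exp(0.1978 × -0.4005) = 0.9239

92.4%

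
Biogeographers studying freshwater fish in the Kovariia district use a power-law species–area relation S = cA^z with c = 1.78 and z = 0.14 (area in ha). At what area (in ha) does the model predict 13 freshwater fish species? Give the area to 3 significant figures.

13 = 1.78 × A^0.14  ⇒  A^0.14 = 13/1.78 = 7.303
ln A = ln(7.303) / 0.14 = 1.9883 / 0.14 = 14.2024
A = e^14.2024 ≈ 1472394 ha

1470000 ha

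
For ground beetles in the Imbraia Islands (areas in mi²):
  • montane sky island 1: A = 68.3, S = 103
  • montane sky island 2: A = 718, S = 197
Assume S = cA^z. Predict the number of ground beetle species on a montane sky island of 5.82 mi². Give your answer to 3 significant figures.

z = ln(197/103) / ln(718/68.3) = 0.6485 / 2.3526 = 0.2756
c = 103 / 68.3^0.2756 = 103 / 3.204 = 32.15
S₃ = 32.15 × 5.82^0.2756 = 32.15 × 1.625 ≈ 52.24

52.2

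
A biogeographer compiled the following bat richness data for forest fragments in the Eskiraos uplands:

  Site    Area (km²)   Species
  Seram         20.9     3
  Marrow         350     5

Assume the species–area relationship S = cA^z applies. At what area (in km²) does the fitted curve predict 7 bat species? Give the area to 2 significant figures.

2200 km²

z = ln(5/3) / ln(350/20.9) = 0.5108 / 2.8182 = 0.1813
c = 3 / 20.9^0.1813 = 3 / 1.735 = 1.729
A = (7/1.729)^(1/0.1813) ⇒ ln A = ln(4.048)/0.1813 = 7.7142
A = e^7.7142 ≈ 2240 km²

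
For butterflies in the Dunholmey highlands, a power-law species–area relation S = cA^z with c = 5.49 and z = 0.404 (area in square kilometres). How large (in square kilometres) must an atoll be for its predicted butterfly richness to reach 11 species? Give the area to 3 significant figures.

11 = 5.49 × A^0.404  ⇒  A^0.404 = 11/5.49 = 2.004
ln A = ln(2.004) / 0.404 = 0.6950 / 0.404 = 1.7202
A = e^1.7202 ≈ 5.586 square kilometres

5.59 square kilometres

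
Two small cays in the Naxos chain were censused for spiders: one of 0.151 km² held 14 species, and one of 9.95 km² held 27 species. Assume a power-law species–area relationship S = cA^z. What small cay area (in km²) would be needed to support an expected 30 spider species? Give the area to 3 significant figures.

z = ln(27/14) / ln(9.95/0.151) = 0.6568 / 4.1880 = 0.1568
c = 14 / 0.151^0.1568 = 14 / 0.7434 = 18.83
A = (30/18.83)^(1/0.1568) ⇒ ln A = ln(1.593)/0.1568 = 2.9694
A = e^2.9694 ≈ 19.48 km²

19.5 km²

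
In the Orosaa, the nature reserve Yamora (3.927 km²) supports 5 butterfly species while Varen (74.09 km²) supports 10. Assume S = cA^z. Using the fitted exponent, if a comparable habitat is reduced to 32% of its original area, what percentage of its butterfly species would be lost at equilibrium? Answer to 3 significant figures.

z = ln(10/5) / ln(74.09/3.927) = 0.6931 / 2.9374 = 0.2360
S_new/S_old = (A_new/A_old)^z = 0.32^0.2360 = exp(0.2360 × -1.1394) = 0.7642
Fraction lost = 1 − 0.7642 = 0.2358

23.6%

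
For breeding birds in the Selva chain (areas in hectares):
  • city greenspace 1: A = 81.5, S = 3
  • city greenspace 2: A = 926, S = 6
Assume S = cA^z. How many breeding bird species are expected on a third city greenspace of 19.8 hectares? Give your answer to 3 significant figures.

z = ln(6/3) / ln(926/81.5) = 0.6931 / 2.4303 = 0.2852
c = 3 / 81.5^0.2852 = 3 / 3.508 = 0.8551
S₃ = 0.8551 × 19.8^0.2852 = 0.8551 × 2.343 ≈ 2.004

2.00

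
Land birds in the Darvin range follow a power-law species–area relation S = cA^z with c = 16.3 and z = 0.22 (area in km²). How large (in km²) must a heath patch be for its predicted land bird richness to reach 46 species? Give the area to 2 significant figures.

110 km²

46 = 16.3 × A^0.22  ⇒  A^0.22 = 46/16.3 = 2.822
ln A = ln(2.822) / 0.22 = 1.0375 / 0.22 = 4.7158
A = e^4.7158 ≈ 111.7 km²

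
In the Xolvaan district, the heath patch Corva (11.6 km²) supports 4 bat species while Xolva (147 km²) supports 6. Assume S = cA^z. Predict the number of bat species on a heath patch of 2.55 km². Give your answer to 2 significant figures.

z = ln(6/4) / ln(147/11.6) = 0.4055 / 2.5394 = 0.1597
c = 4 / 11.6^0.1597 = 4 / 1.479 = 2.705
S₃ = 2.705 × 2.55^0.1597 = 2.705 × 1.161 ≈ 3.141

3.1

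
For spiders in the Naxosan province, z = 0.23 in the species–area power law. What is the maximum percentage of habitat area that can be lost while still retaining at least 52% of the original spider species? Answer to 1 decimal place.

94.2%

Need (A_new/A_old)^0.23 = 0.52, so A_new/A_old = 0.52^(1/0.23) = 0.52^4.348
ln(A_new/A_old) = ln 0.52 / 0.23 = -0.6539 / 0.23 = -2.8432
A_new/A_old = e^-2.8432 ≈ 0.05824
Fraction that can be lost = 1 − 0.05824 = 0.9418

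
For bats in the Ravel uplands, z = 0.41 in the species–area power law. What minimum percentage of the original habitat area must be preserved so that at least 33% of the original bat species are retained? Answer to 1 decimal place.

6.7%

Need (A_new/A_old)^0.41 = 0.33, so A_new/A_old = 0.33^(1/0.41) = 0.33^2.439
ln(A_new/A_old) = ln 0.33 / 0.41 = -1.1087 / 0.41 = -2.7041
A_new/A_old = e^-2.7041 ≈ 0.06693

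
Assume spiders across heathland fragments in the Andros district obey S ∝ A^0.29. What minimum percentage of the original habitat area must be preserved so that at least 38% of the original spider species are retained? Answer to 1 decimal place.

3.6%

Need (A_new/A_old)^0.29 = 0.38, so A_new/A_old = 0.38^(1/0.29) = 0.38^3.448
ln(A_new/A_old) = ln 0.38 / 0.29 = -0.9676 / 0.29 = -3.3365
A_new/A_old = e^-3.3365 ≈ 0.03556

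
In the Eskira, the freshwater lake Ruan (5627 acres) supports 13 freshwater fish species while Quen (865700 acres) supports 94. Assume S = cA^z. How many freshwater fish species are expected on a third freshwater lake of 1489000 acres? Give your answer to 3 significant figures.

z = ln(94/13) / ln(865700/5627) = 1.9783 / 5.0360 = 0.3928
c = 13 / 5627^0.3928 = 13 / 29.74 = 0.4372
S₃ = 0.4372 × 1489000^0.3928 = 0.4372 × 266.1 ≈ 116.3

116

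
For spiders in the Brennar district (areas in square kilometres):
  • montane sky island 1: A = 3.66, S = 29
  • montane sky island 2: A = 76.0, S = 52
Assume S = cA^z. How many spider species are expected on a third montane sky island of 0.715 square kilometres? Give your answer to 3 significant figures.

z = ln(52/29) / ln(76/3.66) = 0.5839 / 3.0333 = 0.1925
c = 29 / 3.66^0.1925 = 29 / 1.284 = 22.59
S₃ = 22.59 × 0.715^0.1925 = 22.59 × 0.9375 ≈ 21.18

21.2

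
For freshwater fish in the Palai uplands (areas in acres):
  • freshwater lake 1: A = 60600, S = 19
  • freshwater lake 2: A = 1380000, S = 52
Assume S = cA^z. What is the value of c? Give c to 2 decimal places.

0.55

z = ln(S₂/S₁) / ln(A₂/A₁) = ln(52/19) / ln(1380000/60600) = 1.0068 / 3.1255 = 0.3221
c = S₁ / A₁^z = 19 / 60600^0.3221 = 19 / 34.72 = 0.5473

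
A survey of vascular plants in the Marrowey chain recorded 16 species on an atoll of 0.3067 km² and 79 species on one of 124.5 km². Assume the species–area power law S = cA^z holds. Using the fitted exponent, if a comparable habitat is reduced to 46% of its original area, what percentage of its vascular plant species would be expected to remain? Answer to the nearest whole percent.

z = ln(79/16) / ln(124.5/0.3067) = 1.5969 / 6.0062 = 0.2659
S_new/S_old = (A_new/A_old)^z = 0.46^0.2659 = exp(0.2659 × -0.7765) = 0.8135

81%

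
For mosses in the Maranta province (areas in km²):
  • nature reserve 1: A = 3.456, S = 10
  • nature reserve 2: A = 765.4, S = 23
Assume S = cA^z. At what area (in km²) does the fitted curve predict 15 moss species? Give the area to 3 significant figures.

z = ln(23/10) / ln(765.4/3.456) = 0.8329 / 5.4003 = 0.1542
c = 10 / 3.456^0.1542 = 10 / 1.211 = 8.259
A = (15/8.259)^(1/0.1542) ⇒ ln A = ln(1.816)/0.1542 = 3.8690
A = e^3.8690 ≈ 47.89 km²

47.9 km²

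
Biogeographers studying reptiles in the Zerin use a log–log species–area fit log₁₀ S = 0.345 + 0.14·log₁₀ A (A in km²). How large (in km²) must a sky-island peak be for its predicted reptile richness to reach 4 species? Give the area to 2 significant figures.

69 km²

4 = 2.213 × A^0.14  ⇒  A^0.14 = 4/2.213 = 1.807
ln A = ln(1.807) / 0.14 = 0.5919 / 0.14 = 4.2279
A = e^4.2279 ≈ 68.57 km²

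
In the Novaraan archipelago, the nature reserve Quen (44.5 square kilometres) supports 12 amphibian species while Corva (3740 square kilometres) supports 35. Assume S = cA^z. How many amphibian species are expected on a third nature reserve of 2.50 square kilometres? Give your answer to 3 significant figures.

z = ln(35/12) / ln(3740/44.5) = 1.0704 / 4.4314 = 0.2416
c = 12 / 44.5^0.2416 = 12 / 2.501 = 4.797
S₃ = 4.797 × 2.5^0.2416 = 4.797 × 1.248 ≈ 5.986

5.99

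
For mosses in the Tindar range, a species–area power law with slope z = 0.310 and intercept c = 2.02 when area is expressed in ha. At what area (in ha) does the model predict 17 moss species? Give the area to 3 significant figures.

964 ha

17 = 2.02 × A^0.31  ⇒  A^0.31 = 17/2.02 = 8.416
ln A = ln(8.416) / 0.31 = 2.1301 / 0.31 = 6.8713
A = e^6.8713 ≈ 964.2 ha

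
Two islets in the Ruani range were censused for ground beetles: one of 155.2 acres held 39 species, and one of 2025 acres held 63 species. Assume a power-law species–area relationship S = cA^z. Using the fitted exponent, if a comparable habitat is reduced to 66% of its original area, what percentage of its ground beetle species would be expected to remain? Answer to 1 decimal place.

z = ln(63/39) / ln(2025/155.2) = 0.4796 / 2.5686 = 0.1867
S_new/S_old = (A_new/A_old)^z = 0.66^0.1867 = exp(0.1867 × -0.4155) = 0.9254

92.5%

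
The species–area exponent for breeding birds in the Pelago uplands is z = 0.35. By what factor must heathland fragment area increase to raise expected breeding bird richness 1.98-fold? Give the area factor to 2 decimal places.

7.04

(A₂/A₁)^0.35 = 1.98, so A₂/A₁ = 1.98^(1/0.35) = 1.98^2.857
ln(A₂/A₁) = ln 1.98 / 0.35 = 0.6831 / 0.35 = 1.9517
A₂/A₁ = e^1.9517 ≈ 7.041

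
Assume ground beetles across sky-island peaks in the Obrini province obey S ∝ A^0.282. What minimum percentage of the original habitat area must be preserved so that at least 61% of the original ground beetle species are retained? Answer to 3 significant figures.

Need (A_new/A_old)^0.282 = 0.61, so A_new/A_old = 0.61^(1/0.282) = 0.61^3.546
ln(A_new/A_old) = ln 0.61 / 0.282 = -0.4943 / 0.282 = -1.7528
A_new/A_old = e^-1.7528 ≈ 0.1733

17.3%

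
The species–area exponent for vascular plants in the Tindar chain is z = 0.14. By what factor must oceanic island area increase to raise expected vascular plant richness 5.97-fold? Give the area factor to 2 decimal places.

(A₂/A₁)^0.14 = 5.97, so A₂/A₁ = 5.97^(1/0.14) = 5.97^7.143
ln(A₂/A₁) = ln 5.97 / 0.14 = 1.7867 / 0.14 = 12.7625
A₂/A₁ = e^12.7625 ≈ 348878

348878.17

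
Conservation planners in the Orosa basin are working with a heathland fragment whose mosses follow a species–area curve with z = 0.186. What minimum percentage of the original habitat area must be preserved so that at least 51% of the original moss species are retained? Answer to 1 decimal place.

2.7%

Need (A_new/A_old)^0.186 = 0.51, so A_new/A_old = 0.51^(1/0.186) = 0.51^5.376
ln(A_new/A_old) = ln 0.51 / 0.186 = -0.6733 / 0.186 = -3.6201
A_new/A_old = e^-3.6201 ≈ 0.02678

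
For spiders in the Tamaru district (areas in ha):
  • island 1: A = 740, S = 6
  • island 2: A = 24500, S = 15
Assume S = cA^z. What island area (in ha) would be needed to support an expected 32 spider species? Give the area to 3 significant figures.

443000 ha

z = ln(15/6) / ln(24500/740) = 0.9163 / 3.4998 = 0.2618
c = 6 / 740^0.2618 = 6 / 5.639 = 1.064
A = (32/1.064)^(1/0.2618) ⇒ ln A = ln(30.07)/0.2618 = 13.0004
A = e^13.0004 ≈ 442596 ha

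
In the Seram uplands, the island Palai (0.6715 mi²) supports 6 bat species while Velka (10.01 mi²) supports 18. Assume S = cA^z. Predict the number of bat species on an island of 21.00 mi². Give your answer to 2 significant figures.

24

z = ln(18/6) / ln(10.01/0.6715) = 1.0986 / 2.7018 = 0.4066
c = 6 / 0.6715^0.4066 = 6 / 0.8505 = 7.055
S₃ = 7.055 × 21^0.4066 = 7.055 × 3.449 ≈ 24.33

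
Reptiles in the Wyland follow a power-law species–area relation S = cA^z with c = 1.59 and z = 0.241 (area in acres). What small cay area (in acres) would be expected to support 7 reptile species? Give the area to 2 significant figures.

470 acres

7 = 1.59 × A^0.241  ⇒  A^0.241 = 7/1.59 = 4.403
ln A = ln(4.403) / 0.241 = 1.4822 / 0.241 = 6.1501
A = e^6.1501 ≈ 468.8 acres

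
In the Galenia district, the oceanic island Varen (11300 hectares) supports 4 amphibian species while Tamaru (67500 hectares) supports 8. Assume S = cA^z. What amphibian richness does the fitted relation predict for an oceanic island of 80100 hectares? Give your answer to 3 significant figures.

8.55

z = ln(8/4) / ln(67500/11300) = 0.6931 / 1.7873 = 0.3878
c = 4 / 11300^0.3878 = 4 / 37.31 = 0.1072
S₃ = 0.1072 × 80100^0.3878 = 0.1072 × 79.74 ≈ 8.549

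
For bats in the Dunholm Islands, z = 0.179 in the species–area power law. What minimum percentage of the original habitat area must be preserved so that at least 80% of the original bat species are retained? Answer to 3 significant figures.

Need (A_new/A_old)^0.179 = 0.8, so A_new/A_old = 0.8^(1/0.179) = 0.8^5.587
ln(A_new/A_old) = ln 0.8 / 0.179 = -0.2231 / 0.179 = -1.2466
A_new/A_old = e^-1.2466 ≈ 0.2875

28.7%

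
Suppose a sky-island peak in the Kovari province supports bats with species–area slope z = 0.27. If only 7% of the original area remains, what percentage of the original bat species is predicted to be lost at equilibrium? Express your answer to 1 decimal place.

51.2%

S_new/S_old = (A_new/A_old)^z = 0.07^0.27
= exp(0.27 × ln 0.07) = exp(0.27 × -2.6593) = exp(-0.7180) ≈ 0.4877
Fraction lost = 1 − 0.4877 = 0.5123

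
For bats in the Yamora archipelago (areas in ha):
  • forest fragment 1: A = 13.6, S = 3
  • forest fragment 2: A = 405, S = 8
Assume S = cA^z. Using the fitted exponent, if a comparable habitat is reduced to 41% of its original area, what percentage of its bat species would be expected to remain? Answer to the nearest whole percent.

z = ln(8/3) / ln(405/13.6) = 0.9808 / 3.3938 = 0.2890
S_new/S_old = (A_new/A_old)^z = 0.41^0.2890 = exp(0.2890 × -0.8916) = 0.7728

77%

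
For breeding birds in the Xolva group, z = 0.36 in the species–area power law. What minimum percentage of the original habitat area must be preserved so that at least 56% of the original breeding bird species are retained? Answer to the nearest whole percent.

20%

Need (A_new/A_old)^0.36 = 0.56, so A_new/A_old = 0.56^(1/0.36) = 0.56^2.778
ln(A_new/A_old) = ln 0.56 / 0.36 = -0.5798 / 0.36 = -1.6106
A_new/A_old = e^-1.6106 ≈ 0.1998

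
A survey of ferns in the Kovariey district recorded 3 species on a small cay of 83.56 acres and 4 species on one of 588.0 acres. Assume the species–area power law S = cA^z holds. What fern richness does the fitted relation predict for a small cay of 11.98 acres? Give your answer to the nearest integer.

2

z = ln(4/3) / ln(588/83.56) = 0.2877 / 1.9512 = 0.1474
c = 3 / 83.56^0.1474 = 3 / 1.92 = 1.562
S₃ = 1.562 × 11.98^0.1474 = 1.562 × 1.442 ≈ 2.253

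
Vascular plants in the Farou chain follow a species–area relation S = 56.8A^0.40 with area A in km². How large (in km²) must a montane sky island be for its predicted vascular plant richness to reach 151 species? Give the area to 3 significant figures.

11.5 km²

151 = 56.8 × A^0.4  ⇒  A^0.4 = 151/56.8 = 2.658
ln A = ln(2.658) / 0.4 = 0.9777 / 0.4 = 2.4444
A = e^2.4444 ≈ 11.52 km²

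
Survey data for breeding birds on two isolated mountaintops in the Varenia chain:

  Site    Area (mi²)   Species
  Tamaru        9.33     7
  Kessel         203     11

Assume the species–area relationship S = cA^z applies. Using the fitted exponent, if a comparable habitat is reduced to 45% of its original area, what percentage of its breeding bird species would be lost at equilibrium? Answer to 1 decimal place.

z = ln(11/7) / ln(203/9.33) = 0.4520 / 3.0800 = 0.1467
S_new/S_old = (A_new/A_old)^z = 0.45^0.1467 = exp(0.1467 × -0.7985) = 0.8894
Fraction lost = 1 − 0.8894 = 0.1106

11.1%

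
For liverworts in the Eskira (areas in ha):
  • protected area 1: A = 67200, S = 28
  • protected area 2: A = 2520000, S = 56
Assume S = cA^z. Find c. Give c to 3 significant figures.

z = ln(S₂/S₁) / ln(A₂/A₁) = ln(56/28) / ln(2520000/67200) = 0.6931 / 3.6243 = 0.1912
c = S₁ / A₁^z = 28 / 67200^0.1912 = 28 / 8.38 = 3.341

3.34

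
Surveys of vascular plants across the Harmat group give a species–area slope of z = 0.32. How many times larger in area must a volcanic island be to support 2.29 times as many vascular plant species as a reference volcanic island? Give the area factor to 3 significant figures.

13.3

(A₂/A₁)^0.32 = 2.29, so A₂/A₁ = 2.29^(1/0.32) = 2.29^3.125
ln(A₂/A₁) = ln 2.29 / 0.32 = 0.8286 / 0.32 = 2.5892
A₂/A₁ = e^2.5892 ≈ 13.32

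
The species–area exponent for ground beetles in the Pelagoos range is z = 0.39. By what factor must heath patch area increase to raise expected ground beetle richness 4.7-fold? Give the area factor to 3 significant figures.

(A₂/A₁)^0.39 = 4.7, so A₂/A₁ = 4.7^(1/0.39) = 4.7^2.564
ln(A₂/A₁) = ln 4.7 / 0.39 = 1.5476 / 0.39 = 3.9681
A₂/A₁ = e^3.9681 ≈ 52.88

52.9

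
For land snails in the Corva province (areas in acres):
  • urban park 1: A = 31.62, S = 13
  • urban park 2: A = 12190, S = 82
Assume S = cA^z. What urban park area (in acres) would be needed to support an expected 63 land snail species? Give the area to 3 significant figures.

z = ln(82/13) / ln(12190/31.62) = 1.8418 / 5.9546 = 0.3093
c = 13 / 31.62^0.3093 = 13 / 2.91 = 4.467
A = (63/4.467)^(1/0.3093) ⇒ ln A = ln(14.1)/0.3093 = 8.5562
A = e^8.5562 ≈ 5199 acres

5200 acres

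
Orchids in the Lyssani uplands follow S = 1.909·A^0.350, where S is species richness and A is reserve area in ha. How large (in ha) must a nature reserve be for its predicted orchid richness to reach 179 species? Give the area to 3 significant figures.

179 = 1.909 × A^0.35  ⇒  A^0.35 = 179/1.909 = 93.77
ln A = ln(93.77) / 0.35 = 4.5408 / 0.35 = 12.9737
A = e^12.9737 ≈ 430943 ha

431000 ha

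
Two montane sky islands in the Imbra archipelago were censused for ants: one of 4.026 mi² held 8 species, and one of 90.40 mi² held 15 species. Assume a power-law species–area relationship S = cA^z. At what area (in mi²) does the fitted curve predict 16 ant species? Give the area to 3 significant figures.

z = ln(15/8) / ln(90.4/4.026) = 0.6286 / 3.1115 = 0.2020
c = 8 / 4.026^0.2020 = 8 / 1.325 = 6.038
A = (16/6.038)^(1/0.2020) ⇒ ln A = ln(2.65)/0.2020 = 4.8237
A = e^4.8237 ≈ 124.4 mi²

124 mi²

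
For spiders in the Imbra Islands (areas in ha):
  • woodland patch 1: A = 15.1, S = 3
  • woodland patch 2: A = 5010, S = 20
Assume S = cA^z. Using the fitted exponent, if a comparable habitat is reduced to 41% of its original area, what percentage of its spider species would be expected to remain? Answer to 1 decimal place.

74.7%

z = ln(20/3) / ln(5010/15.1) = 1.8971 / 5.8045 = 0.3268
S_new/S_old = (A_new/A_old)^z = 0.41^0.3268 = exp(0.3268 × -0.8916) = 0.7472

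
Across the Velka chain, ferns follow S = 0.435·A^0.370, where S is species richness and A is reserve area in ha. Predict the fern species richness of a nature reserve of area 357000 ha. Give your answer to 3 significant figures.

S = 0.435 × 357000^0.37 = 0.435 × 113.4 ≈ 49.31

49.3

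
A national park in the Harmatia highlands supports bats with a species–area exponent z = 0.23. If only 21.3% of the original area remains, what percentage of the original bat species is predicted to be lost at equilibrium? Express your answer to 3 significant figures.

29.9%

S_new/S_old = (A_new/A_old)^z = 0.213^0.23
= exp(0.23 × ln 0.213) = exp(0.23 × -1.5465) = exp(-0.3557) ≈ 0.7007
Fraction lost = 1 − 0.7007 = 0.2993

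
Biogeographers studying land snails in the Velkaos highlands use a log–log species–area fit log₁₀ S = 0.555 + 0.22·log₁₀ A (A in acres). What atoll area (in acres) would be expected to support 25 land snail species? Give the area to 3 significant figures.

6780 acres

25 = 3.589 × A^0.22  ⇒  A^0.22 = 25/3.589 = 6.965
ln A = ln(6.965) / 0.22 = 1.9409 / 0.22 = 8.8225
A = e^8.8225 ≈ 6785 acres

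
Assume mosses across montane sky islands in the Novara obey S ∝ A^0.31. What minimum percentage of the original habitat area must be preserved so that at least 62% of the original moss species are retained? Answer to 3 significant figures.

Need (A_new/A_old)^0.31 = 0.62, so A_new/A_old = 0.62^(1/0.31) = 0.62^3.226
ln(A_new/A_old) = ln 0.62 / 0.31 = -0.4780 / 0.31 = -1.5421
A_new/A_old = e^-1.5421 ≈ 0.2139

21.4%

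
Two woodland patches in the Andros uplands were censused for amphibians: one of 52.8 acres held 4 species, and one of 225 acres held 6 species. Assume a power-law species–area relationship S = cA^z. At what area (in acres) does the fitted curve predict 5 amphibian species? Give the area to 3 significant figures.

z = ln(6/4) / ln(225/52.8) = 0.4055 / 1.4496 = 0.2797
c = 4 / 52.8^0.2797 = 4 / 3.033 = 1.319
A = (5/1.319)^(1/0.2797) ⇒ ln A = ln(3.791)/0.2797 = 4.7643
A = e^4.7643 ≈ 117.2 acres

117 acres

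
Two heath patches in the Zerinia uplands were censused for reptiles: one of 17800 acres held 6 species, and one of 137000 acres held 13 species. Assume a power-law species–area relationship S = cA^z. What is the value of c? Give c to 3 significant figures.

0.147

z = ln(S₂/S₁) / ln(A₂/A₁) = ln(13/6) / ln(137000/17800) = 0.7732 / 2.0408 = 0.3789
c = S₁ / A₁^z = 6 / 17800^0.3789 = 6 / 40.77 = 0.1472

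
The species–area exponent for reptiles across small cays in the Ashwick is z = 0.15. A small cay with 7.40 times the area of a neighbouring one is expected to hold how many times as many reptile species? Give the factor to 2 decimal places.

1.35

S₂/S₁ = (A₂/A₁)^z = 7.4^0.15
ln(S₂/S₁) = 0.15 × ln 7.4 = 0.15 × 2.0015 = 0.3002
S₂/S₁ = e^0.3002 ≈ 1.35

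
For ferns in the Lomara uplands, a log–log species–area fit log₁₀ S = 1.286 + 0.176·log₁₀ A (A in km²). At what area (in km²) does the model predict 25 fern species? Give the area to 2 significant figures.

25 = 19.32 × A^0.176  ⇒  A^0.176 = 25/19.32 = 1.294
ln A = ln(1.294) / 0.176 = 0.2578 / 0.176 = 1.4645
A = e^1.4645 ≈ 4.325 km²

4.3 km²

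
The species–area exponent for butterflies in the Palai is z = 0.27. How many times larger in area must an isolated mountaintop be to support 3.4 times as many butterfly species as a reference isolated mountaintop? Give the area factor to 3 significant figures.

93.0

(A₂/A₁)^0.27 = 3.4, so A₂/A₁ = 3.4^(1/0.27) = 3.4^3.704
ln(A₂/A₁) = ln 3.4 / 0.27 = 1.2238 / 0.27 = 4.5325
A₂/A₁ = e^4.5325 ≈ 92.99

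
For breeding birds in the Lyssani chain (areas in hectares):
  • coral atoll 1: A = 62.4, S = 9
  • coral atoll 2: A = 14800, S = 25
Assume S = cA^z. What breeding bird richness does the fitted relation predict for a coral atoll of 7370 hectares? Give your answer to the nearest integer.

z = ln(25/9) / ln(14800/62.4) = 1.0217 / 5.4688 = 0.1868
c = 9 / 62.4^0.1868 = 9 / 2.165 = 4.158
S₃ = 4.158 × 7370^0.1868 = 4.158 × 5.278 ≈ 21.95

22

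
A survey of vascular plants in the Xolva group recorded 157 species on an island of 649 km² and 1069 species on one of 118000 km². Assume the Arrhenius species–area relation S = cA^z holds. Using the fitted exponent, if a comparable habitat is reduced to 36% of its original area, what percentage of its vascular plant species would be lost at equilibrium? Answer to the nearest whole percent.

31%

z = ln(1069/157) / ln(118000/649) = 1.9182 / 5.2030 = 0.3687
S_new/S_old = (A_new/A_old)^z = 0.36^0.3687 = exp(0.3687 × -1.0217) = 0.6861
Fraction lost = 1 − 0.6861 = 0.3139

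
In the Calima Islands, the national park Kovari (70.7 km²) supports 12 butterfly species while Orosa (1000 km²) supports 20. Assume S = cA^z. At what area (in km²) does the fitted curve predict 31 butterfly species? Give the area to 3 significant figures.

9710 km²

z = ln(20/12) / ln(1000/70.7) = 0.5108 / 2.6493 = 0.1928
c = 12 / 70.7^0.1928 = 12 / 2.273 = 5.279
A = (31/5.279)^(1/0.1928) ⇒ ln A = ln(5.872)/0.1928 = 9.1807
A = e^9.1807 ≈ 9708 km²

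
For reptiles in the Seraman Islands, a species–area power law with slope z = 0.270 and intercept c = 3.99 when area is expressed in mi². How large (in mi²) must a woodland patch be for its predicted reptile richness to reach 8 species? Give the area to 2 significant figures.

8 = 3.99 × A^0.27  ⇒  A^0.27 = 8/3.99 = 2.005
ln A = ln(2.005) / 0.27 = 0.6957 / 0.27 = 2.5765
A = e^2.5765 ≈ 13.15 mi²

13 mi²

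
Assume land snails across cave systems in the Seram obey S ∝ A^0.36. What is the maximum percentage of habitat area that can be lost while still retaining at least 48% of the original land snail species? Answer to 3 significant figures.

Need (A_new/A_old)^0.36 = 0.48, so A_new/A_old = 0.48^(1/0.36) = 0.48^2.778
ln(A_new/A_old) = ln 0.48 / 0.36 = -0.7340 / 0.36 = -2.0388
A_new/A_old = e^-2.0388 ≈ 0.1302
Fraction that can be lost = 1 − 0.1302 = 0.8698

87.0%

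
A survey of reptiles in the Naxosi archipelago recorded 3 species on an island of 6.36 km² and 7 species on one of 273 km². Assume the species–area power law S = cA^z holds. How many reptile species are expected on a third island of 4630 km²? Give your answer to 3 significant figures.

z = ln(7/3) / ln(273/6.36) = 0.8473 / 3.7594 = 0.2254
c = 3 / 6.36^0.2254 = 3 / 1.517 = 1.977
S₃ = 1.977 × 4630^0.2254 = 1.977 × 6.701 ≈ 13.25

13.2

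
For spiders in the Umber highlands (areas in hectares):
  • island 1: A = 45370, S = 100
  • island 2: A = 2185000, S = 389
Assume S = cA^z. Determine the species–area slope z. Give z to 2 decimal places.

0.35

Taking logs: ln S = ln c + z ln A, so z = (ln S₂ − ln S₁)/(ln A₂ − ln A₁).
z = ln(389/100) / ln(2185000/45370) = ln(3.89) / ln(48.16) = 1.3584 / 3.8745 = 0.3506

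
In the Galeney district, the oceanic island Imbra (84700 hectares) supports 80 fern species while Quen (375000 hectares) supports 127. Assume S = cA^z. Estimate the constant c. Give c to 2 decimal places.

2.36

z = ln(S₂/S₁) / ln(A₂/A₁) = ln(127/80) / ln(375000/84700) = 0.4622 / 1.4878 = 0.3106
c = S₁ / A₁^z = 80 / 84700^0.3106 = 80 / 33.94 = 2.357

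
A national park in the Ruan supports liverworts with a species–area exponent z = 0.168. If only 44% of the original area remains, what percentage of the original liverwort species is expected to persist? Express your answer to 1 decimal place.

87.1%

S_new/S_old = (A_new/A_old)^z = 0.44^0.168
= exp(0.168 × ln 0.44) = exp(0.168 × -0.8210) = exp(-0.1379) ≈ 0.8712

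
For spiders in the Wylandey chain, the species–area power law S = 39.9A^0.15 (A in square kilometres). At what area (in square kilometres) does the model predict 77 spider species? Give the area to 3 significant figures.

80.1 square kilometres

77 = 39.9 × A^0.15  ⇒  A^0.15 = 77/39.9 = 1.93
ln A = ln(1.93) / 0.15 = 0.6574 / 0.15 = 4.3829
A = e^4.3829 ≈ 80.07 square kilometres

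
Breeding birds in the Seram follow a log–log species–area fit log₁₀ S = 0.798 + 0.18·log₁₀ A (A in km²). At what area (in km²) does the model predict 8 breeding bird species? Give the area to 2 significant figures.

8 = 6.281 × A^0.18  ⇒  A^0.18 = 8/6.281 = 1.274
ln A = ln(1.274) / 0.18 = 0.2420 / 0.18 = 1.3443
A = e^1.3443 ≈ 3.836 km²

3.8 km²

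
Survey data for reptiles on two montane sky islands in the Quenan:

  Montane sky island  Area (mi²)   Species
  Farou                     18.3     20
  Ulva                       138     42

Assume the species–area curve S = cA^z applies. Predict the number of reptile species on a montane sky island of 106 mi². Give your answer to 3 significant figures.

z = ln(42/20) / ln(138/18.3) = 0.7419 / 2.0204 = 0.3672
c = 20 / 18.3^0.3672 = 20 / 2.908 = 6.877
S₃ = 6.877 × 106^0.3672 = 6.877 × 5.543 ≈ 38.12

38.1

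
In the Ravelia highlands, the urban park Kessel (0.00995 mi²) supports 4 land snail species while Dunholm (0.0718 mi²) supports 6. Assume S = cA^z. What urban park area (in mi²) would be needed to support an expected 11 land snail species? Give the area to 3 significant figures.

1.38 mi²

z = ln(6/4) / ln(0.0718/0.00995) = 0.4055 / 1.9763 = 0.2052
c = 4 / 0.00995^0.2052 = 4 / 0.3884 = 10.3
A = (11/10.3)^(1/0.2052) ⇒ ln A = ln(1.068)/0.2052 = 0.3205
A = e^0.3205 ≈ 1.378 mi²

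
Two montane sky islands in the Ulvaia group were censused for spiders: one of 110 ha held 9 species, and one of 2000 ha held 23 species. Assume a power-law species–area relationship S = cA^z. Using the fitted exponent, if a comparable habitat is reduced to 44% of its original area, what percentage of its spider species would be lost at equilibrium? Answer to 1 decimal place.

z = ln(23/9) / ln(2000/110) = 0.9383 / 2.9004 = 0.3235
S_new/S_old = (A_new/A_old)^z = 0.44^0.3235 = exp(0.3235 × -0.8210) = 0.7668
Fraction lost = 1 − 0.7668 = 0.2332

23.3%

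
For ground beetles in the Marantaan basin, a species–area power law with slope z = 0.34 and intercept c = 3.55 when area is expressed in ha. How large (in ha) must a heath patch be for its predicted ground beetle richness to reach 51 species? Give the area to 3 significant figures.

2530 ha

51 = 3.55 × A^0.34  ⇒  A^0.34 = 51/3.55 = 14.37
ln A = ln(14.37) / 0.34 = 2.6649 / 0.34 = 7.8379
A = e^7.8379 ≈ 2535 ha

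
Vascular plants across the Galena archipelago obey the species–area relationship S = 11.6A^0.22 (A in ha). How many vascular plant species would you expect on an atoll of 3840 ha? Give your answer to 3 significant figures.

71.3

S = 11.6 × 3840^0.22 = 11.6 × 6.145 ≈ 71.29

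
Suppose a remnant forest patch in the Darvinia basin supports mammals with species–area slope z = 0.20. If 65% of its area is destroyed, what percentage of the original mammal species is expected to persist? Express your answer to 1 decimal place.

S_new/S_old = (A_new/A_old)^z = 0.35^0.2
= exp(0.2 × ln 0.35) = exp(0.2 × -1.0498) = exp(-0.2100) ≈ 0.8106

81.1%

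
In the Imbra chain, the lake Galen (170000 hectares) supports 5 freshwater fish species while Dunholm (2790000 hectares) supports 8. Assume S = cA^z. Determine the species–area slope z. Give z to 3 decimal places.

0.168

Taking logs: ln S = ln c + z ln A, so z = (ln S₂ − ln S₁)/(ln A₂ − ln A₁).
z = ln(8/5) / ln(2790000/170000) = ln(1.6) / ln(16.41) = 0.4700 / 2.7980 = 0.1680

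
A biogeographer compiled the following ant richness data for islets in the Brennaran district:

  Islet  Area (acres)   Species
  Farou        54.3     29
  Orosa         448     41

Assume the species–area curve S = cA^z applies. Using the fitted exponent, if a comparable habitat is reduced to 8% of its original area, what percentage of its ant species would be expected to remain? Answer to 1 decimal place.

z = ln(41/29) / ln(448/54.3) = 0.3463 / 2.1103 = 0.1641
S_new/S_old = (A_new/A_old)^z = 0.08^0.1641 = exp(0.1641 × -2.5257) = 0.6607

66.1%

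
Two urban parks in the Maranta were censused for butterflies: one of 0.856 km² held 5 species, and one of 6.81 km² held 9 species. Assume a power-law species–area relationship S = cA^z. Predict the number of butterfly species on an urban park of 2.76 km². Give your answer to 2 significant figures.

7.0

z = ln(9/5) / ln(6.81/0.856) = 0.5878 / 2.0739 = 0.2834
c = 5 / 0.856^0.2834 = 5 / 0.9569 = 5.225
S₃ = 5.225 × 2.76^0.2834 = 5.225 × 1.333 ≈ 6.967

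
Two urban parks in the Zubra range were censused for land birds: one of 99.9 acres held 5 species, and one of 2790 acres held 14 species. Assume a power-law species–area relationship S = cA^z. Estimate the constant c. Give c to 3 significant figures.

1.20

z = ln(S₂/S₁) / ln(A₂/A₁) = ln(14/5) / ln(2790/99.9) = 1.0296 / 3.3296 = 0.3092
c = S₁ / A₁^z = 5 / 99.9^0.3092 = 5 / 4.153 = 1.204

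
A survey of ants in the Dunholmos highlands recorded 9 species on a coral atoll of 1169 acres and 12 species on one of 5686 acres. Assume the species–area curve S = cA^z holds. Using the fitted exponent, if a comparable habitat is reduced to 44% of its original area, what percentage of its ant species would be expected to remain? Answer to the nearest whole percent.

z = ln(12/9) / ln(5686/1169) = 0.2877 / 1.5819 = 0.1819
S_new/S_old = (A_new/A_old)^z = 0.44^0.1819 = exp(0.1819 × -0.8210) = 0.8613

86%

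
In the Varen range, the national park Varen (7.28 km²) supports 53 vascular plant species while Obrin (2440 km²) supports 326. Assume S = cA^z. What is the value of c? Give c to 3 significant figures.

28.5

z = ln(S₂/S₁) / ln(A₂/A₁) = ln(326/53) / ln(2440/7.28) = 1.8166 / 5.8146 = 0.3124
c = S₁ / A₁^z = 53 / 7.28^0.3124 = 53 / 1.859 = 28.51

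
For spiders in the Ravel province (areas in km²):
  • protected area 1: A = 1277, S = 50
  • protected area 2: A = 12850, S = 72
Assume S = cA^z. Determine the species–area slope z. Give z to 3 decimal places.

0.158

Taking logs: ln S = ln c + z ln A, so z = (ln S₂ − ln S₁)/(ln A₂ − ln A₁).
z = ln(72/50) / ln(12850/1277) = ln(1.44) / ln(10.06) = 0.3646 / 2.3088 = 0.1579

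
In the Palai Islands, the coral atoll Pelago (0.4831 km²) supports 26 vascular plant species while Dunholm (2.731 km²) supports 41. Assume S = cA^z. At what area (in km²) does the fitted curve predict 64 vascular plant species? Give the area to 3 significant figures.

z = ln(41/26) / ln(2.731/0.4831) = 0.4555 / 1.7322 = 0.2629
c = 26 / 0.4831^0.2629 = 26 / 0.8259 = 31.48
A = (64/31.48)^(1/0.2629) ⇒ ln A = ln(2.033)/0.2629 = 2.6982
A = e^2.6982 ≈ 14.85 km²

14.9 km²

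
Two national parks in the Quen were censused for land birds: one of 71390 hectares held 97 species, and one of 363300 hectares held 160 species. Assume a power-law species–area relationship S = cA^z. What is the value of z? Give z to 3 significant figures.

Taking logs: ln S = ln c + z ln A, so z = (ln S₂ − ln S₁)/(ln A₂ − ln A₁).
z = ln(160/97) / ln(363300/71390) = ln(1.649) / ln(5.089) = 0.5005 / 1.6271 = 0.3076

0.308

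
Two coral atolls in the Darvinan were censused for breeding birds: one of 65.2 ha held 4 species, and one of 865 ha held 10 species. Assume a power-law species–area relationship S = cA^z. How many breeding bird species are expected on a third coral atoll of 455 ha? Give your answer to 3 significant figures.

7.96

z = ln(10/4) / ln(865/65.2) = 0.9163 / 2.5853 = 0.3544
c = 4 / 65.2^0.3544 = 4 / 4.396 = 0.91
S₃ = 0.91 × 455^0.3544 = 0.91 × 8.751 ≈ 7.964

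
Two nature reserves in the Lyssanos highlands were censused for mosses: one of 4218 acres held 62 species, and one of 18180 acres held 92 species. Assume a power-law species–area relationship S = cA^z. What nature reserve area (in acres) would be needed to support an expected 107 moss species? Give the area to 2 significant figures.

z = ln(92/62) / ln(18180/4218) = 0.3947 / 1.4610 = 0.2701
c = 62 / 4218^0.2701 = 62 / 9.534 = 6.503
A = (107/6.503)^(1/0.2701) ⇒ ln A = ln(16.45)/0.2701 = 10.3672
A = e^10.3672 ≈ 31800 acres

32000 acres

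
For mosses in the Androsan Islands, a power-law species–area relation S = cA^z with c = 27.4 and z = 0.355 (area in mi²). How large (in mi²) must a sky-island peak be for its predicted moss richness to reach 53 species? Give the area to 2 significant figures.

53 = 27.4 × A^0.355  ⇒  A^0.355 = 53/27.4 = 1.934
ln A = ln(1.934) / 0.355 = 0.6597 / 0.355 = 1.8584
A = e^1.8584 ≈ 6.414 mi²

6.4 mi²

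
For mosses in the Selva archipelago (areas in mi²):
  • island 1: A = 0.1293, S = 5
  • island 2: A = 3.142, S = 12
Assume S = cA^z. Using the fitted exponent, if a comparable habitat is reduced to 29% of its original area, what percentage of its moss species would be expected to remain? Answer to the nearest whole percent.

71%

z = ln(12/5) / ln(3.142/0.1293) = 0.8755 / 3.1905 = 0.2744
S_new/S_old = (A_new/A_old)^z = 0.29^0.2744 = exp(0.2744 × -1.2379) = 0.712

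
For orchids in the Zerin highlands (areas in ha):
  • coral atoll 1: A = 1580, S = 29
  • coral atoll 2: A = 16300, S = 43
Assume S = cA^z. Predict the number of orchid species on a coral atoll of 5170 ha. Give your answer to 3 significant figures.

35.4

z = ln(43/29) / ln(16300/1580) = 0.3939 / 2.3337 = 0.1688
c = 29 / 1580^0.1688 = 29 / 3.466 = 8.366
S₃ = 8.366 × 5170^0.1688 = 8.366 × 4.234 ≈ 35.42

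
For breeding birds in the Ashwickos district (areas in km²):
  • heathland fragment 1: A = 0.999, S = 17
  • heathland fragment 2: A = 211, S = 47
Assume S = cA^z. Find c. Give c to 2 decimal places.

z = ln(S₂/S₁) / ln(A₂/A₁) = ln(47/17) / ln(211/0.999) = 1.0169 / 5.3529 = 0.1900
c = S₁ / A₁^z = 17 / 0.999^0.1900 = 17 / 0.9998 = 17

17.00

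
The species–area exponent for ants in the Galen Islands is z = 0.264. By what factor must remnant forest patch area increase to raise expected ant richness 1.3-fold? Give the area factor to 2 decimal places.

2.70

(A₂/A₁)^0.264 = 1.3, so A₂/A₁ = 1.3^(1/0.264) = 1.3^3.788
ln(A₂/A₁) = ln 1.3 / 0.264 = 0.2624 / 0.264 = 0.9938
A₂/A₁ = e^0.9938 ≈ 2.701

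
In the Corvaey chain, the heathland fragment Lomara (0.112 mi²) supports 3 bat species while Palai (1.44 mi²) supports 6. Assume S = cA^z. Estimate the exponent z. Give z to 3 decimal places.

0.271

Taking logs: ln S = ln c + z ln A, so z = (ln S₂ − ln S₁)/(ln A₂ − ln A₁).
z = ln(6/3) / ln(1.44/0.112) = ln(2) / ln(12.86) = 0.6931 / 2.5539 = 0.2714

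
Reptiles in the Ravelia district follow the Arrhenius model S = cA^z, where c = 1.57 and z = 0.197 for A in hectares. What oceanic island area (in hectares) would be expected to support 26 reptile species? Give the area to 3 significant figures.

1540000 hectares

26 = 1.57 × A^0.197  ⇒  A^0.197 = 26/1.57 = 16.56
ln A = ln(16.56) / 0.197 = 2.8070 / 0.197 = 14.2488
A = e^14.2488 ≈ 1542380 hectares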